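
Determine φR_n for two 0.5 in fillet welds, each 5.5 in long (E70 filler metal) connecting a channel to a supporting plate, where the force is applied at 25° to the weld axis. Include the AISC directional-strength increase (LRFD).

E70XX → F_EXX = 70 ksi.
t_e = 0.707 × 0.5 = 0.3535 in; A_we = 0.3535 × 11 = 3.888 in².
Directional factor: 1.0 + 0.5 sin^1.5(25°) = 1.137.
F_nw = 0.6 × 70 × 1.137 = 47.77 ksi.
φR_n = 0.75 × 47.77 × 3.888 = 139.3 kips.

φR_n ≈ 139 kips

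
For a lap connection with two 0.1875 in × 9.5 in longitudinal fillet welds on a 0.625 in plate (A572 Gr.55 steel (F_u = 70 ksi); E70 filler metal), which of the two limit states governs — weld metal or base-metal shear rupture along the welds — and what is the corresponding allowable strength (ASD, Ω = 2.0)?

R_n/Ω ≈ 52.9 kips (weld metal governs)

E70XX → F_EXX = 70 ksi.
t_e = 0.707 × 0.1875 = 0.1326 in; L = 19 in.
Weld metal: R_n/Ω = (1/2.0) × 0.6 × 70 × 0.1326 × 19 = 52.89 kips.
Base metal (shear rupture): R_n/Ω = (1/2.0) × 0.6 × 70 × 0.625 × 19 = 249.4 kips.
Governing: weld metal.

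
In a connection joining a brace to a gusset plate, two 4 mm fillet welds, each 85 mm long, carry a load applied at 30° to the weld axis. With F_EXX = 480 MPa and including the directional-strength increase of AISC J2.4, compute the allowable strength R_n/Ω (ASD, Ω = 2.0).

R_n/Ω ≈ 81.5 kN

t_e = 0.707 × 4 = 2.828 mm; A_we = 2.828 × 170 = 480.8 mm².
Directional factor: 1.0 + 0.5 sin^1.5(30°) = 1.177.
F_nw = 0.6 × 480 × 1.177 = 338.9 MPa.
R_n/Ω = (338.9 × 480.8) / 2.0 × 10⁻³ = 81.47 kN.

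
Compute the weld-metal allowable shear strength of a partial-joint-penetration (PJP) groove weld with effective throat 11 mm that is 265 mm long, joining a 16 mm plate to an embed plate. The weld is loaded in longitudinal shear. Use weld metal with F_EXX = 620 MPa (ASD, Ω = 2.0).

R_n/Ω ≈ 542 kN

Effective throat (given) t_e = 11 mm.
A_we = 11 × 265 = 2915 mm².
F_nw = 0.6 F_EXX = 372 MPa.
R_n/Ω = (372 × 2915) / 2.0 × 10⁻³ = 542.2 kN.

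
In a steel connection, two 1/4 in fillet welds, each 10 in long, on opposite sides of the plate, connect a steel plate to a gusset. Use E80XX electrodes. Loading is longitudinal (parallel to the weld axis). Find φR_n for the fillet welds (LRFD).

E80XX → F_EXX = 80 ksi.
Effective throat t_e = 0.707 × 0.25 = 0.1767 in.
Total length L = 20 in; A_we = 0.1767 × 20 = 3.535 in².
F_nw = 0.6 F_EXX = 0.6 × 80 = 48 ksi.
φR_n = 0.75 × 48 × 3.535 = 127.3 kips.

φR_n ≈ 127 kips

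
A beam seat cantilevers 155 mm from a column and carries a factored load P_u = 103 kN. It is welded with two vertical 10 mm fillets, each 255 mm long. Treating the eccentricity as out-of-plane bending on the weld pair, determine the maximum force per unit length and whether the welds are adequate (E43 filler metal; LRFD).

E43XX → F_EXX = 430 MPa.
L_w = 2 × 255 = 510 mm; section modulus (unit throat) S = 2 × L²/6 = 21680 mm².
Direct shear f_v = P/L_w = 103×10³/510 = 202 N/mm.
Moment M = P × e = 103×10³ × 155 = 15965000 N·mm; bending f_b = M/S = 736.6 N/mm.
f_max = √(f_v² + f_b²) = √(202² + 736.6²) = 763.7 N/mm.
φr_n = 0.75 × 0.6 × 430 × (0.707 × 10) = 1368 N/mm → adequate.

f_max ≈ 764 N/mm; adequate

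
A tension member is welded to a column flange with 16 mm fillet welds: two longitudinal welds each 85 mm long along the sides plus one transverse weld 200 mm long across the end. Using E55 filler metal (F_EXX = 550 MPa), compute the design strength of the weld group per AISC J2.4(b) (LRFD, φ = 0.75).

φR_n ≈ 1240 kN

t_e = 0.707 × 16 = 11.31 mm.
R_nwl = 0.6 × 550 × 11.31 × 170 × 10⁻³ = 634.6 kN (longitudinal, 2 welds).
R_nwt = 0.6 × 550 × 11.31 × 200 × 10⁻³ = 746.6 kN (transverse, base value).
(i) R_nwl + R_nwt = 1381 kN; (ii) 0.85 R_nwl + 1.5 R_nwt = 1659 kN.
R_n = max = 1659 kN [governs: (ii)]; φR_n = 1244 kN.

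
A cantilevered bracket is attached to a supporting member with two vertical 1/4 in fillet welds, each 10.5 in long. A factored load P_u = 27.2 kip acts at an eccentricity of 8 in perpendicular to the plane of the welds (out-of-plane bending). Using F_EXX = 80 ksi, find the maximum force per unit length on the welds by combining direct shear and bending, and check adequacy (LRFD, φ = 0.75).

L_w = 2 × 10.5 = 21 in; section modulus (unit throat) S = 2 × L²/6 = 36.75 in².
Direct shear f_v = P/L_w = 27.2/21 = 1.295 kip/in.
Moment M = P × e = 27.2 × 8 = 217.6 kip·in; bending f_b = M/S = 5.921 kip/in.
f_max = √(f_v² + f_b²) = √(1.295² + 5.921²) = 6.061 kip/in.
φr_n = 0.75 × 0.6 × 80 × (0.707 × 0.25) = 6.363 kip/in → adequate.

f_max ≈ 6.06 kip/in; adequate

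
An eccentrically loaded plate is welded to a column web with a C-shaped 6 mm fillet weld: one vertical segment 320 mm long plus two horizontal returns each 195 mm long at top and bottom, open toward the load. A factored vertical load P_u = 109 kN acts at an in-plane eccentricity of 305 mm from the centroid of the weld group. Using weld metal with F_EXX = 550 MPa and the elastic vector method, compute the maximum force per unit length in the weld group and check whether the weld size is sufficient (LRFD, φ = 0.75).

Total weld length L_w = 710 mm. Treat welds as unit-width lines.
Centroid: x̄ = 2×195×97.5 / 710 = 53.56 mm from the vertical weld.
Polar moment about centroid: J = I_x + I_y = [320³/12 + 2×195×160²] + [320×53.56² + 2(195³/12 + 195×43.94²)] = 15620000 mm³.
Direct shear f_v = P/L_w = 109×10³ / 710 = 153.5 N/mm (vertical).
Torsion M = P·e = 109×10³ × 305 = 33245000 N·mm.
Critical point at (x, y) = (141.4, 160) from centroid. f_tx = M·y/J = 340.5 N/mm; f_ty = M·x/J = 301 N/mm.
Resultant f_max = √[f_tx² + (f_v + f_ty)²] = √[340.5² + (153.5 + 301)²] = 567.9 N/mm.
Capacity per unit length: φr_n = 0.75 × 0.6 × 550 × (0.707 × 6) = 1050 N/mm.
567.9 ≤ 1050 → adequate.

f_max ≈ 568 N/mm; adequate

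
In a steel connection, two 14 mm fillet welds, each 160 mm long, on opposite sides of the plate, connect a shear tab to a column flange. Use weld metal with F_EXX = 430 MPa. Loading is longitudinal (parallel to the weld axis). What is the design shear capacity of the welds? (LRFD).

φR_n ≈ 613 kN

Effective throat t_e = 0.707 × 14 = 9.898 mm.
Total length L = 320 mm; A_we = 9.898 × 320 = 3167 mm².
F_nw = 0.6 F_EXX = 0.6 × 430 = 258 MPa.
φR_n = 0.75 × 258 × 3167 × 10⁻³ = 612.9 kN.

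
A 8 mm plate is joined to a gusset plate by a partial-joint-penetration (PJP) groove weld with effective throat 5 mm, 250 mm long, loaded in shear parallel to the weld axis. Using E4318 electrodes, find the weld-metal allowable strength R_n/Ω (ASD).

R_n/Ω ≈ 161 kN

E43XX → F_EXX = 430 MPa.
Effective throat (given) t_e = 5 mm.
A_we = 5 × 250 = 1250 mm².
F_nw = 0.6 F_EXX = 258 MPa.
R_n/Ω = (258 × 1250) / 2.0 × 10⁻³ = 161.2 kN.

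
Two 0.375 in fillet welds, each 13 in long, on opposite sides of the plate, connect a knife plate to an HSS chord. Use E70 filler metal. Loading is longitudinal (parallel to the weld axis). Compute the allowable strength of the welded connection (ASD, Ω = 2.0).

R_n/Ω ≈ 145 kip

E70XX → F_EXX = 70 ksi.
Effective throat t_e = 0.707 × 0.375 = 0.2651 in.
Total length L = 26 in; A_we = 0.2651 × 26 = 6.893 in².
F_nw = 0.6 F_EXX = 0.6 × 70 = 42 ksi.
R_n = 42 × 6.893 = 289.5 kip; R_n/Ω = 289.5/2.0 = 144.8 kip.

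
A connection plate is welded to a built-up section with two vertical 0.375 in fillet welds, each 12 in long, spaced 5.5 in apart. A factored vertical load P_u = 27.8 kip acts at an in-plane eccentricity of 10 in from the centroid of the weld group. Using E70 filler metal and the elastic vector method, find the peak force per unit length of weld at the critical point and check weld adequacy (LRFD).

E70XX → F_EXX = 70 ksi.
Total weld length L_w = 24 in. Treat welds as unit-width lines.
Polar moment about centroid: J = 2[d³/12 + d(b/2)²] = 2[12³/12 + 12×2.75²] = 469.5 in³.
Direct shear f_v = P/L_w = 27.8 / 24 = 1.158 kip/in (vertical).
Torsion M = P·e = 27.8 × 10 = 278 kip·in.
Critical point at (x, y) = (2.75, 6) from centroid. f_tx = M·y/J = 3.553 kip/in; f_ty = M·x/J = 1.628 kip/in.
Resultant f_max = √[f_tx² + (f_v + f_ty)²] = √[3.553² + (1.158 + 1.628)²] = 4.515 kip/in.
Capacity per unit length: φr_n = 0.75 × 0.6 × 70 × (0.707 × 0.375) = 8.351 kip/in.
4.515 ≤ 8.351 → adequate.

f_max ≈ 4.52 kip/in; adequate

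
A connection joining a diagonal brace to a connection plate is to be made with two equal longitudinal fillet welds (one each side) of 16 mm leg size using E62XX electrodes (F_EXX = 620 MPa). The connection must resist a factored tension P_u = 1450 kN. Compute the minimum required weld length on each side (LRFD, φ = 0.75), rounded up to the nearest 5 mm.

Throat t_e = 0.707 × 16 = 11.31 mm.
φr_n = 0.75 × 0.6 × 620 × 11.31 × 10⁻³ = 3.156 kN/mm.
L_req = P_u / φr_n = 1450 / 3.156 = 459.4 mm total.
Per side: 459.4 / 2 = 229.7 mm.
Round up → use L = 230 mm on each side.

L = 230 mm on each side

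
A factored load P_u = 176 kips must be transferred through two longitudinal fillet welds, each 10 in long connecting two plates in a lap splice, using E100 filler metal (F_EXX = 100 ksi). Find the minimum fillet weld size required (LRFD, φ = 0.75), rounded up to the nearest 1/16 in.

Total weld length L = 20 in.
Required throat t_e = P_u / (φ × 0.6 F_EXX × L) = 176 / (0.75 × 0.6 × 100 × 20) = 0.1956 in.
Required leg w = t_e / 0.707 = 0.2766 in → use 5/16 in.

w = 5/16 in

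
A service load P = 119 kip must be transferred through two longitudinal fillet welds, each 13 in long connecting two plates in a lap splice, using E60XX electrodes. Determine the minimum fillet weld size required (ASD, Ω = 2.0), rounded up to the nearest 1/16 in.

w = 3/8 in

E60XX → F_EXX = 60 ksi.
Total weld length L = 26 in.
Required throat t_e = P × Ω / (0.6 F_EXX × L) = 119 × 2.0 / (0.6 × 60 × 26) = 0.2543 in.
Required leg w = t_e / 0.707 = 0.3597 in → use 3/8 in.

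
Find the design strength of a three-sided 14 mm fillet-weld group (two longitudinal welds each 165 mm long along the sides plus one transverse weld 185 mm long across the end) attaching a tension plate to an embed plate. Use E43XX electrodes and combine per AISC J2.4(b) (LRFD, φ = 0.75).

E43XX → F_EXX = 430 MPa.
t_e = 0.707 × 14 = 9.898 mm.
R_nwl = 0.6 × 430 × 9.898 × 330 × 10⁻³ = 842.7 kN (longitudinal, 2 welds).
R_nwt = 0.6 × 430 × 9.898 × 185 × 10⁻³ = 472.4 kN (transverse, base value).
(i) R_nwl + R_nwt = 1315 kN; (ii) 0.85 R_nwl + 1.5 R_nwt = 1425 kN.
R_n = max = 1425 kN [governs: (ii)]; φR_n = 1069 kN.

φR_n ≈ 1070 kN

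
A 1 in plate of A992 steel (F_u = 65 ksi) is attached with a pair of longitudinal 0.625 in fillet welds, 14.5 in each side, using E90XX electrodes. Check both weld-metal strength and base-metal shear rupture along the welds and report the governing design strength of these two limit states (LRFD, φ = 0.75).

φR_n ≈ 519 kip (weld metal governs)

E90XX → F_EXX = 90 ksi.
t_e = 0.707 × 0.625 = 0.4419 in; L = 29 in.
Weld metal: φR_n = 0.75 × 0.6 × 90 × 0.4419 × 29 = 519 kip.
Base metal (shear rupture): φR_n = 0.75 × 0.6 × 65 × 1 × 29 = 848.2 kip.
Governing: weld metal.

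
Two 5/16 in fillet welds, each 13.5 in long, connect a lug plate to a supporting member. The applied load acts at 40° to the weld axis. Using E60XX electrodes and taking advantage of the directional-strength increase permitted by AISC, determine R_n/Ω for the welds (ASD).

E60XX → F_EXX = 60 ksi.
t_e = 0.707 × 0.3125 = 0.2209 in; A_we = 0.2209 × 27 = 5.965 in².
Directional factor: 1.0 + 0.5 sin^1.5(40°) = 1.258.
F_nw = 0.6 × 60 × 1.258 = 45.28 ksi.
R_n/Ω = (45.28 × 5.965) / 2.0 = 135 kip.

R_n/Ω ≈ 135 kip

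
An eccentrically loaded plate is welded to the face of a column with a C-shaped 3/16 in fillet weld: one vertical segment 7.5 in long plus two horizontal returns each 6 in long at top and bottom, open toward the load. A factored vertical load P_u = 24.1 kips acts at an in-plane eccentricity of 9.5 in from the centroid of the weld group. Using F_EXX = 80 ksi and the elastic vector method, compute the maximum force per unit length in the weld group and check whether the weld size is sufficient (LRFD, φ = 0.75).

f_max ≈ 5.53 kip/in; NOT adequate

Total weld length L_w = 19.5 in. Treat welds as unit-width lines.
Centroid: x̄ = 2×6×3 / 19.5 = 1.846 in from the vertical weld.
Polar moment about centroid: J = I_x + I_y = [7.5³/12 + 2×6×3.75²] + [7.5×1.846² + 2(6³/12 + 6×1.154²)] = 281.4 in³.
Direct shear f_v = P/L_w = 24.1 / 19.5 = 1.236 kip/in (vertical).
Torsion M = P·e = 24.1 × 9.5 = 228.95 kip·in.
Critical point at (x, y) = (4.154, 3.75) from centroid. f_tx = M·y/J = 3.051 kip/in; f_ty = M·x/J = 3.379 kip/in.
Resultant f_max = √[f_tx² + (f_v + f_ty)²] = √[3.051² + (1.236 + 3.379)²] = 5.532 kip/in.
Capacity per unit length: φr_n = 0.75 × 0.6 × 80 × (0.707 × 0.1875) = 4.772 kip/in.
5.532 > 4.772 → NOT adequate.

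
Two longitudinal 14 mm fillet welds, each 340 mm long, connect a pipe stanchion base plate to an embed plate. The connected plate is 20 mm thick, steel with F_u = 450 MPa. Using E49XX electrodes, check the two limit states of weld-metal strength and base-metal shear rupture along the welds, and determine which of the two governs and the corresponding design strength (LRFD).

E49XX → F_EXX = 490 MPa.
t_e = 0.707 × 14 = 9.898 mm; L = 680 mm.
Weld metal: φR_n = 0.75 × 0.6 × 490 × 9.898 × 680 × 10⁻³ = 1484 kN.
Base metal (shear rupture): φR_n = 0.75 × 0.6 × 450 × 20 × 680 × 10⁻³ = 2754 kN.
Governing: weld metal.

φR_n ≈ 1480 kN (weld metal governs)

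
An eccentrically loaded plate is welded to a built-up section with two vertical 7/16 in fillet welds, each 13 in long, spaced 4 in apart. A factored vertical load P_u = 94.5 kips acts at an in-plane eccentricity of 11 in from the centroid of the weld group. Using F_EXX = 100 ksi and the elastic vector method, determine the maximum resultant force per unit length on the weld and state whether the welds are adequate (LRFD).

Total weld length L_w = 26 in. Treat welds as unit-width lines.
Polar moment about centroid: J = 2[d³/12 + d(b/2)²] = 2[13³/12 + 13×2²] = 470.2 in³.
Direct shear f_v = P/L_w = 94.5 / 26 = 3.635 kip/in (vertical).
Torsion M = P·e = 94.5 × 11 = 1039.5 kip·in.
Critical point at (x, y) = (2, 6.5) from centroid. f_tx = M·y/J = 14.37 kip/in; f_ty = M·x/J = 4.422 kip/in.
Resultant f_max = √[f_tx² + (f_v + f_ty)²] = √[14.37² + (3.635 + 4.422)²] = 16.48 kip/in.
Capacity per unit length: φr_n = 0.75 × 0.6 × 100 × (0.707 × 0.4375) = 13.92 kip/in.
16.48 > 13.92 → NOT adequate.

f_max ≈ 16.5 kip/in; NOT adequate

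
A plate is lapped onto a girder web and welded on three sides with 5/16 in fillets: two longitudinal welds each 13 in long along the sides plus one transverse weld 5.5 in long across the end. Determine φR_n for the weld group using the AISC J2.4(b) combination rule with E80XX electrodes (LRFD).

E80XX → F_EXX = 80 ksi.
t_e = 0.707 × 0.3125 = 0.2209 in.
R_nwl = 0.6 × 80 × 0.2209 × 26 = 275.7 kips (longitudinal, 2 welds).
R_nwt = 0.6 × 80 × 0.2209 × 5.5 = 58.33 kips (transverse, base value).
(i) R_nwl + R_nwt = 334.1 kips; (ii) 0.85 R_nwl + 1.5 R_nwt = 321.9 kips.
R_n = max = 334.1 kips [governs: (i)]; φR_n = 250.5 kips.

φR_n ≈ 251 kips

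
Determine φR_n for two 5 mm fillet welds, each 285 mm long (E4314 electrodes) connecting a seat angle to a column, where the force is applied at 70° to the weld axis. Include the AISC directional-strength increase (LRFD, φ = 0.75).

φR_n ≈ 567 kN

E43XX → F_EXX = 430 MPa.
t_e = 0.707 × 5 = 3.535 mm; A_we = 3.535 × 570 = 2015 mm².
Directional factor: 1.0 + 0.5 sin^1.5(70°) = 1.455.
F_nw = 0.6 × 430 × 1.455 = 375.5 MPa.
φR_n = 0.75 × 375.5 × 2015 × 10⁻³ = 567.5 kN.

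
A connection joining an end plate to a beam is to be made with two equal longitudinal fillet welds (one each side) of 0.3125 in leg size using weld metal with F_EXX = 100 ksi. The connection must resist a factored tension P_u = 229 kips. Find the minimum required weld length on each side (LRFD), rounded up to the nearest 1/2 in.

Throat t_e = 0.707 × 0.3125 = 0.2209 in.
φr_n = 0.75 × 0.6 × 100 × 0.2209 = 9.942 kips/in.
L_req = P_u / φr_n = 229 / 9.942 = 23.03 in total.
Per side: 23.03 / 2 = 11.52 in.
Round up → use L = 12 in on each side.

L = 12 in on each side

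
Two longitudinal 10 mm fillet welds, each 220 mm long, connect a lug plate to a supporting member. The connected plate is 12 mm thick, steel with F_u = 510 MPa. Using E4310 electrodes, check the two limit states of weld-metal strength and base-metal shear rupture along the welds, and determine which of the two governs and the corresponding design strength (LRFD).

E43XX → F_EXX = 430 MPa.
t_e = 0.707 × 10 = 7.07 mm; L = 440 mm.
Weld metal: φR_n = 0.75 × 0.6 × 430 × 7.07 × 440 × 10⁻³ = 601.9 kN.
Base metal (shear rupture): φR_n = 0.75 × 0.6 × 510 × 12 × 440 × 10⁻³ = 1212 kN.
Governing: weld metal.

φR_n ≈ 602 kN (weld metal governs)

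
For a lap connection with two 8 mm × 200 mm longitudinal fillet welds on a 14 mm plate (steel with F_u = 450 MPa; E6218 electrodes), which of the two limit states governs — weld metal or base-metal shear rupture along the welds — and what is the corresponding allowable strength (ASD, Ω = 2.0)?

R_n/Ω ≈ 421 kN (weld metal governs)

E62XX → F_EXX = 620 MPa.
t_e = 0.707 × 8 = 5.656 mm; L = 400 mm.
Weld metal: R_n/Ω = (1/2.0) × 0.6 × 620 × 5.656 × 400 × 10⁻³ = 420.8 kN.
Base metal (shear rupture): R_n/Ω = (1/2.0) × 0.6 × 450 × 14 × 400 × 10⁻³ = 756 kN.
Governing: weld metal.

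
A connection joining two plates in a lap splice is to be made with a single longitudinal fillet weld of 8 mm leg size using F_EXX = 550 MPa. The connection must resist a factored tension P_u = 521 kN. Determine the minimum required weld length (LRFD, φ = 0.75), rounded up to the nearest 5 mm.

L = 375 mm

Throat t_e = 0.707 × 8 = 5.656 mm.
φr_n = 0.75 × 0.6 × 550 × 5.656 × 10⁻³ = 1.4 kN/mm.
L_req = P_u / φr_n = 521 / 1.4 = 372.2 mm total.
Round up → use L = 375 mm.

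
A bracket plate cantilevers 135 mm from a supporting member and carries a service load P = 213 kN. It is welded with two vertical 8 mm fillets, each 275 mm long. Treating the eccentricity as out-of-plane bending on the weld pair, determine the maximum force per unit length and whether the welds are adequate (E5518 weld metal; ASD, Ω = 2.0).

f_max ≈ 1200 N/mm; NOT adequate

E55XX → F_EXX = 550 MPa.
L_w = 2 × 275 = 550 mm; section modulus (unit throat) S = 2 × L²/6 = 25210 mm².
Direct shear f_v = P/L_w = 213×10³/550 = 387.3 N/mm.
Moment M = P × e = 213×10³ × 135 = 28755000 N·mm; bending f_b = M/S = 1141 N/mm.
f_max = √(f_v² + f_b²) = √(387.3² + 1141²) = 1205 N/mm.
r_n/Ω = (1/2.0) × 0.6 × 550 × (0.707 × 8) = 933.2 N/mm → NOT adequate.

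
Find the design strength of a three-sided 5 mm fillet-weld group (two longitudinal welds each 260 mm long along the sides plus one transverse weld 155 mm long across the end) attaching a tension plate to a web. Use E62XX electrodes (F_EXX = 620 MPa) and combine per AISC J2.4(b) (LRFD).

t_e = 0.707 × 5 = 3.535 mm.
R_nwl = 0.6 × 620 × 3.535 × 520 × 10⁻³ = 683.8 kN (longitudinal, 2 welds).
R_nwt = 0.6 × 620 × 3.535 × 155 × 10⁻³ = 203.8 kN (transverse, base value).
(i) R_nwl + R_nwt = 887.6 kN; (ii) 0.85 R_nwl + 1.5 R_nwt = 887 kN.
R_n = max = 887.6 kN [governs: (i)]; φR_n = 665.7 kN.

φR_n ≈ 666 kN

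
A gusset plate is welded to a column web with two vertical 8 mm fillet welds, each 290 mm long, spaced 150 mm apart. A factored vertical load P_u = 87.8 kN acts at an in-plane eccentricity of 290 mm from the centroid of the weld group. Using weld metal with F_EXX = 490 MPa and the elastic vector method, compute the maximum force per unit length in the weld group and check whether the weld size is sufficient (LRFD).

f_max ≈ 651 N/mm; adequate

Total weld length L_w = 580 mm. Treat welds as unit-width lines.
Polar moment about centroid: J = 2[d³/12 + d(b/2)²] = 2[290³/12 + 290×75²] = 7327000 mm³.
Direct shear f_v = P/L_w = 87.8×10³ / 580 = 151.4 N/mm (vertical).
Torsion M = P·e = 87.8×10³ × 290 = 25462000 N·mm.
Critical point at (x, y) = (75, 145) from centroid. f_tx = M·y/J = 503.9 N/mm; f_ty = M·x/J = 260.6 N/mm.
Resultant f_max = √[f_tx² + (f_v + f_ty)²] = √[503.9² + (151.4 + 260.6)²] = 650.9 N/mm.
Capacity per unit length: φr_n = 0.75 × 0.6 × 490 × (0.707 × 8) = 1247 N/mm.
650.9 ≤ 1247 → adequate.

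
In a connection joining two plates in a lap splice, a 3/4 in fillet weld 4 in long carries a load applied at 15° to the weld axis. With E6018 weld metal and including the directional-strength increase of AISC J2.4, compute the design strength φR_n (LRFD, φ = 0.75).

E60XX → F_EXX = 60 ksi.
t_e = 0.707 × 0.75 = 0.5302 in; A_we = 0.5302 × 4 = 2.121 in².
Directional factor: 1.0 + 0.5 sin^1.5(15°) = 1.066.
F_nw = 0.6 × 60 × 1.066 = 38.37 ksi.
φR_n = 0.75 × 38.37 × 2.121 = 61.04 kips.

φR_n ≈ 61 kips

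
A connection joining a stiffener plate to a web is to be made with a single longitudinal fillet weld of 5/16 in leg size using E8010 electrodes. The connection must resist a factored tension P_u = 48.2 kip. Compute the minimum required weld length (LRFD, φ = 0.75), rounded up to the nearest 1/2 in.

E80XX → F_EXX = 80 ksi.
Throat t_e = 0.707 × 0.3125 = 0.2209 in.
φr_n = 0.75 × 0.6 × 80 × 0.2209 = 7.954 kip/in.
L_req = P_u / φr_n = 48.2 / 7.954 = 6.06 in total.
Round up → use L = 6.5 in.

L = 6.5 in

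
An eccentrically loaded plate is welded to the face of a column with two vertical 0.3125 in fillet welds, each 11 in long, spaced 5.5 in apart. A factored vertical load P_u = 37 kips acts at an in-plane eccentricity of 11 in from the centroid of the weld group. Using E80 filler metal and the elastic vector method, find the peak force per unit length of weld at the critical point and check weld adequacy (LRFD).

E80XX → F_EXX = 80 ksi.
Total weld length L_w = 22 in. Treat welds as unit-width lines.
Polar moment about centroid: J = 2[d³/12 + d(b/2)²] = 2[11³/12 + 11×2.75²] = 388.2 in³.
Direct shear f_v = P/L_w = 37 / 22 = 1.682 kip/in (vertical).
Torsion M = P·e = 37 × 11 = 407 kip·in.
Critical point at (x, y) = (2.75, 5.5) from centroid. f_tx = M·y/J = 5.766 kip/in; f_ty = M·x/J = 2.883 kip/in.
Resultant f_max = √[f_tx² + (f_v + f_ty)²] = √[5.766² + (1.682 + 2.883)²] = 7.354 kip/in.
Capacity per unit length: φr_n = 0.75 × 0.6 × 80 × (0.707 × 0.3125) = 7.954 kip/in.
7.354 ≤ 7.954 → adequate.

f_max ≈ 7.35 kip/in; adequate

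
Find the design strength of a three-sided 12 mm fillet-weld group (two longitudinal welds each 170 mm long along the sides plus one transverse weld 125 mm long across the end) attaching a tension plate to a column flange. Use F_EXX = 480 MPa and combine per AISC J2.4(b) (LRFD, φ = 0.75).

t_e = 0.707 × 12 = 8.484 mm.
R_nwl = 0.6 × 480 × 8.484 × 340 × 10⁻³ = 830.8 kN (longitudinal, 2 welds).
R_nwt = 0.6 × 480 × 8.484 × 125 × 10⁻³ = 305.4 kN (transverse, base value).
(i) R_nwl + R_nwt = 1136 kN; (ii) 0.85 R_nwl + 1.5 R_nwt = 1164 kN.
R_n = max = 1164 kN [governs: (ii)]; φR_n = 873.2 kN.

φR_n ≈ 873 kN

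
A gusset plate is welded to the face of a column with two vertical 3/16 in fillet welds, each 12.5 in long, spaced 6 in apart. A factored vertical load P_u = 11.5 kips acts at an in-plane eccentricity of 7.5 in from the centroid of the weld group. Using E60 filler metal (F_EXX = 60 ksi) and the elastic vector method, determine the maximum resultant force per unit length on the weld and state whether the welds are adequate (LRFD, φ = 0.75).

Total weld length L_w = 25 in. Treat welds as unit-width lines.
Polar moment about centroid: J = 2[d³/12 + d(b/2)²] = 2[12.5³/12 + 12.5×3²] = 550.5 in³.
Direct shear f_v = P/L_w = 11.5 / 25 = 0.46 kip/in (vertical).
Torsion M = P·e = 11.5 × 7.5 = 86.25 kip·in.
Critical point at (x, y) = (3, 6.25) from centroid. f_tx = M·y/J = 0.9792 kip/in; f_ty = M·x/J = 0.47 kip/in.
Resultant f_max = √[f_tx² + (f_v + f_ty)²] = √[0.9792² + (0.46 + 0.47)²] = 1.35 kip/in.
Capacity per unit length: φr_n = 0.75 × 0.6 × 60 × (0.707 × 0.1875) = 3.579 kip/in.
1.35 ≤ 3.579 → adequate.

f_max ≈ 1.35 kip/in; adequate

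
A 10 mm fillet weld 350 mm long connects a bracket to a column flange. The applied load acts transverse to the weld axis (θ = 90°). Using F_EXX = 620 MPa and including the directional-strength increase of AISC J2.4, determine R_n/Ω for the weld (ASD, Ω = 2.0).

R_n/Ω ≈ 690 kN

t_e = 0.707 × 10 = 7.07 mm; A_we = 7.07 × 350 = 2474 mm².
Directional factor: 1.0 + 0.5 sin^1.5(90°) = 1.5.
F_nw = 0.6 × 620 × 1.5 = 558 MPa.
R_n/Ω = (558 × 2474) / 2.0 × 10⁻³ = 690.4 kN.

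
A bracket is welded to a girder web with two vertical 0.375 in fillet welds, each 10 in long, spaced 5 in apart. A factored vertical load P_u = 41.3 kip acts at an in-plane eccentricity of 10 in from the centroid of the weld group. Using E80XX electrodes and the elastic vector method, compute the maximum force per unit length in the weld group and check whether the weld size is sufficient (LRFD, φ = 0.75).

E80XX → F_EXX = 80 ksi.
Total weld length L_w = 20 in. Treat welds as unit-width lines.
Polar moment about centroid: J = 2[d³/12 + d(b/2)²] = 2[10³/12 + 10×2.5²] = 291.7 in³.
Direct shear f_v = P/L_w = 41.3 / 20 = 2.065 kip/in (vertical).
Torsion M = P·e = 41.3 × 10 = 413 kip·in.
Critical point at (x, y) = (2.5, 5) from centroid. f_tx = M·y/J = 7.08 kip/in; f_ty = M·x/J = 3.54 kip/in.
Resultant f_max = √[f_tx² + (f_v + f_ty)²] = √[7.08² + (2.065 + 3.54)²] = 9.03 kip/in.
Capacity per unit length: φr_n = 0.75 × 0.6 × 80 × (0.707 × 0.375) = 9.544 kip/in.
9.03 ≤ 9.544 → adequate.

f_max ≈ 9.03 kip/in; adequate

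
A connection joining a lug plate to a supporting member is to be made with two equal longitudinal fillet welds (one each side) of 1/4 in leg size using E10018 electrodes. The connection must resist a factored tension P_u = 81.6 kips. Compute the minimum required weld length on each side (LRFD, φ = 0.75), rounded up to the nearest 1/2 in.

E100XX → F_EXX = 100 ksi.
Throat t_e = 0.707 × 0.25 = 0.1767 in.
φr_n = 0.75 × 0.6 × 100 × 0.1767 = 7.954 kips/in.
L_req = P_u / φr_n = 81.6 / 7.954 = 10.26 in total.
Per side: 10.26 / 2 = 5.13 in.
Round up → use L = 5.5 in on each side.

L = 5.5 in on each side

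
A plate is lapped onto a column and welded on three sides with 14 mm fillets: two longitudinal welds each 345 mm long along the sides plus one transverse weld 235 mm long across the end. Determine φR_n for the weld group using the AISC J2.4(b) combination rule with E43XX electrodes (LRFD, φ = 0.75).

φR_n ≈ 1800 kN

E43XX → F_EXX = 430 MPa.
t_e = 0.707 × 14 = 9.898 mm.
R_nwl = 0.6 × 430 × 9.898 × 690 × 10⁻³ = 1762 kN (longitudinal, 2 welds).
R_nwt = 0.6 × 430 × 9.898 × 235 × 10⁻³ = 600.1 kN (transverse, base value).
(i) R_nwl + R_nwt = 2362 kN; (ii) 0.85 R_nwl + 1.5 R_nwt = 2398 kN.
R_n = max = 2398 kN [governs: (ii)]; φR_n = 1798 kN.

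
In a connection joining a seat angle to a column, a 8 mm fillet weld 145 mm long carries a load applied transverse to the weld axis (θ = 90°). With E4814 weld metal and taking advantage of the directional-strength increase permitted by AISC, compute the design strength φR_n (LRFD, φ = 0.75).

φR_n ≈ 266 kN

E48XX → F_EXX = 480 MPa.
t_e = 0.707 × 8 = 5.656 mm; A_we = 5.656 × 145 = 820.1 mm².
Directional factor: 1.0 + 0.5 sin^1.5(90°) = 1.5.
F_nw = 0.6 × 480 × 1.5 = 432 MPa.
φR_n = 0.75 × 432 × 820.1 × 10⁻³ = 265.7 kN.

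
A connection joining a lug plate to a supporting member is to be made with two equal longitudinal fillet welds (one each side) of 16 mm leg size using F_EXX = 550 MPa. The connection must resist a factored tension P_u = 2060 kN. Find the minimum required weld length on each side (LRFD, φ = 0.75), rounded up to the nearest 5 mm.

L = 370 mm on each side

Throat t_e = 0.707 × 16 = 11.31 mm.
φr_n = 0.75 × 0.6 × 550 × 11.31 × 10⁻³ = 2.8 kN/mm.
L_req = P_u / φr_n = 2060 / 2.8 = 735.8 mm total.
Per side: 735.8 / 2 = 367.9 mm.
Round up → use L = 370 mm on each side.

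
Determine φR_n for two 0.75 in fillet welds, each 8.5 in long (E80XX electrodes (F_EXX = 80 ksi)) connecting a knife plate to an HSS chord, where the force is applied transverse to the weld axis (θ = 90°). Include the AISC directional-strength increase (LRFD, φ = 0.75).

t_e = 0.707 × 0.75 = 0.5302 in; A_we = 0.5302 × 17 = 9.014 in².
Directional factor: 1.0 + 0.5 sin^1.5(90°) = 1.5.
F_nw = 0.6 × 80 × 1.5 = 72 ksi.
φR_n = 0.75 × 72 × 9.014 = 486.8 kip.

φR_n ≈ 487 kip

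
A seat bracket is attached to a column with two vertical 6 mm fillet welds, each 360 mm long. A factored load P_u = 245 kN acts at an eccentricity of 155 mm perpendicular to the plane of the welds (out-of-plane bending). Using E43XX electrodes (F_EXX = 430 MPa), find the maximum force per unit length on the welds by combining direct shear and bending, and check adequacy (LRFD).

L_w = 2 × 360 = 720 mm; section modulus (unit throat) S = 2 × L²/6 = 43200 mm².
Direct shear f_v = P/L_w = 245×10³/720 = 340.3 N/mm.
Moment M = P × e = 245×10³ × 155 = 37975000 N·mm; bending f_b = M/S = 879.1 N/mm.
f_max = √(f_v² + f_b²) = √(340.3² + 879.1²) = 942.6 N/mm.
φr_n = 0.75 × 0.6 × 430 × (0.707 × 6) = 820.8 N/mm → NOT adequate.

f_max ≈ 943 N/mm; NOT adequate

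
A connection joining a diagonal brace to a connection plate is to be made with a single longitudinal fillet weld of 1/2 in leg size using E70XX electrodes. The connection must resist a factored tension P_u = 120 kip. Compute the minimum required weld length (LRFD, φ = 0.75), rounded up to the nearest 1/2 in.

L = 11 in

E70XX → F_EXX = 70 ksi.
Throat t_e = 0.707 × 0.5 = 0.3535 in.
φr_n = 0.75 × 0.6 × 70 × 0.3535 = 11.14 kip/in.
L_req = P_u / φr_n = 120 / 11.14 = 10.78 in total.
Round up → use L = 11 in.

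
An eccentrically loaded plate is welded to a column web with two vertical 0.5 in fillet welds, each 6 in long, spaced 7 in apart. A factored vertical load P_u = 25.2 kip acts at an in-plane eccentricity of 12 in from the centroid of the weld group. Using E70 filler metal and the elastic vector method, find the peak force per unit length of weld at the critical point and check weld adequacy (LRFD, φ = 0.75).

E70XX → F_EXX = 70 ksi.
Total weld length L_w = 12 in. Treat welds as unit-width lines.
Polar moment about centroid: J = 2[d³/12 + d(b/2)²] = 2[6³/12 + 6×3.5²] = 183 in³.
Direct shear f_v = P/L_w = 25.2 / 12 = 2.1 kip/in (vertical).
Torsion M = P·e = 25.2 × 12 = 302.4 kip·in.
Critical point at (x, y) = (3.5, 3) from centroid. f_tx = M·y/J = 4.957 kip/in; f_ty = M·x/J = 5.784 kip/in.
Resultant f_max = √[f_tx² + (f_v + f_ty)²] = √[4.957² + (2.1 + 5.784)²] = 9.313 kip/in.
Capacity per unit length: φr_n = 0.75 × 0.6 × 70 × (0.707 × 0.5) = 11.14 kip/in.
9.313 ≤ 11.14 → adequate.

f_max ≈ 9.31 kip/in; adequate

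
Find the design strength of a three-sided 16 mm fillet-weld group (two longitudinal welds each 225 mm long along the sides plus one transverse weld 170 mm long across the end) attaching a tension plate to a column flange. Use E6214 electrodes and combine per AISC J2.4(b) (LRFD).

φR_n ≈ 2010 kN

E62XX → F_EXX = 620 MPa.
t_e = 0.707 × 16 = 11.31 mm.
R_nwl = 0.6 × 620 × 11.31 × 450 × 10⁻³ = 1894 kN (longitudinal, 2 welds).
R_nwt = 0.6 × 620 × 11.31 × 170 × 10⁻³ = 715.4 kN (transverse, base value).
(i) R_nwl + R_nwt = 2609 kN; (ii) 0.85 R_nwl + 1.5 R_nwt = 2683 kN.
R_n = max = 2683 kN [governs: (ii)]; φR_n = 2012 kN.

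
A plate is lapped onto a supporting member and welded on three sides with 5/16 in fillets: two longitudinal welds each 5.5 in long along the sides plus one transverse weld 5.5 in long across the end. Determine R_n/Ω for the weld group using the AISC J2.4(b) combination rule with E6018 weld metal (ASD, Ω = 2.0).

E60XX → F_EXX = 60 ksi.
t_e = 0.707 × 0.3125 = 0.2209 in.
R_nwl = 0.6 × 60 × 0.2209 × 11 = 87.49 kip (longitudinal, 2 welds).
R_nwt = 0.6 × 60 × 0.2209 × 5.5 = 43.75 kip (transverse, base value).
(i) R_nwl + R_nwt = 131.2 kip; (ii) 0.85 R_nwl + 1.5 R_nwt = 140 kip.
R_n = max = 140 kip [governs: (ii)]; R_n/Ω = 69.99 kip.

R_n/Ω ≈ 70 kip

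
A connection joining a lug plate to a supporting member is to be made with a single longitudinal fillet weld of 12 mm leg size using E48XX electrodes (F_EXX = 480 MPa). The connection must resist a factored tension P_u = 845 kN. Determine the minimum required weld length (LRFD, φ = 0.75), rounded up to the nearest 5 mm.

Throat t_e = 0.707 × 12 = 8.484 mm.
φr_n = 0.75 × 0.6 × 480 × 8.484 × 10⁻³ = 1.833 kN/mm.
L_req = P_u / φr_n = 845 / 1.833 = 461.1 mm total.
Round up → use L = 465 mm.

L = 465 mm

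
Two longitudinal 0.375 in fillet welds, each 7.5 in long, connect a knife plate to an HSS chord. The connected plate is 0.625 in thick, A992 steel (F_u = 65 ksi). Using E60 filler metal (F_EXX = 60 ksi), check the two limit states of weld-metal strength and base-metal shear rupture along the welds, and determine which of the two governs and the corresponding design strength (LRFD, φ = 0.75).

φR_n ≈ 107 kips (weld metal governs)

t_e = 0.707 × 0.375 = 0.2651 in; L = 15 in.
Weld metal: φR_n = 0.75 × 0.6 × 60 × 0.2651 × 15 = 107.4 kips.
Base metal (shear rupture): φR_n = 0.75 × 0.6 × 65 × 0.625 × 15 = 274.2 kips.
Governing: weld metal.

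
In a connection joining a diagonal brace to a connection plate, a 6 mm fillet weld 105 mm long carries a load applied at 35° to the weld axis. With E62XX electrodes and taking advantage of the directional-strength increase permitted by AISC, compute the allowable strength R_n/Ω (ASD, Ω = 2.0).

E62XX → F_EXX = 620 MPa.
t_e = 0.707 × 6 = 4.242 mm; A_we = 4.242 × 105 = 445.4 mm².
Directional factor: 1.0 + 0.5 sin^1.5(35°) = 1.217.
F_nw = 0.6 × 620 × 1.217 = 452.8 MPa.
R_n/Ω = (452.8 × 445.4) / 2.0 × 10⁻³ = 100.8 kN.

R_n/Ω ≈ 101 kN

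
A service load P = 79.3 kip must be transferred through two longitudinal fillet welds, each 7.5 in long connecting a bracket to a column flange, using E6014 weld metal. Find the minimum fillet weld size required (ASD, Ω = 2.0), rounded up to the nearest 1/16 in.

w = 7/16 in

E60XX → F_EXX = 60 ksi.
Total weld length L = 15 in.
Required throat t_e = P × Ω / (0.6 F_EXX × L) = 79.3 × 2.0 / (0.6 × 60 × 15) = 0.2937 in.
Required leg w = t_e / 0.707 = 0.4154 in → use 7/16 in.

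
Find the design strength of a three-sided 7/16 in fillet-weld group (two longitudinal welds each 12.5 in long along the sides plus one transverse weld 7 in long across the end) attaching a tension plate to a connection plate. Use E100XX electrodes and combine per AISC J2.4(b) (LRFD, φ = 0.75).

E100XX → F_EXX = 100 ksi.
t_e = 0.707 × 0.4375 = 0.3093 in.
R_nwl = 0.6 × 100 × 0.3093 × 25 = 464 kip (longitudinal, 2 welds).
R_nwt = 0.6 × 100 × 0.3093 × 7 = 129.9 kip (transverse, base value).
(i) R_nwl + R_nwt = 593.9 kip; (ii) 0.85 R_nwl + 1.5 R_nwt = 589.2 kip.
R_n = max = 593.9 kip [governs: (i)]; φR_n = 445.4 kip.

φR_n ≈ 445 kip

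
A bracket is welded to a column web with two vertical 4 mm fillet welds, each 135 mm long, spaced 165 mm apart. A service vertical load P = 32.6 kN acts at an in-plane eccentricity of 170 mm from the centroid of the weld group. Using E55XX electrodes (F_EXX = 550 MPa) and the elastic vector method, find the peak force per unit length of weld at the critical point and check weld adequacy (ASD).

Total weld length L_w = 270 mm. Treat welds as unit-width lines.
Polar moment about centroid: J = 2[d³/12 + d(b/2)²] = 2[135³/12 + 135×82.5²] = 2248000 mm³.
Direct shear f_v = P/L_w = 32.6×10³ / 270 = 120.7 N/mm (vertical).
Torsion M = P·e = 32.6×10³ × 170 = 5542000 N·mm.
Critical point at (x, y) = (82.5, 67.5) from centroid. f_tx = M·y/J = 166.4 N/mm; f_ty = M·x/J = 203.4 N/mm.
Resultant f_max = √[f_tx² + (f_v + f_ty)²] = √[166.4² + (120.7 + 203.4)²] = 364.4 N/mm.
Capacity per unit length: r_n/Ω = (1/2.0) × 0.6 × 550 × (0.707 × 4) = 466.6 N/mm.
364.4 ≤ 466.6 → adequate.

f_max ≈ 364 N/mm; adequate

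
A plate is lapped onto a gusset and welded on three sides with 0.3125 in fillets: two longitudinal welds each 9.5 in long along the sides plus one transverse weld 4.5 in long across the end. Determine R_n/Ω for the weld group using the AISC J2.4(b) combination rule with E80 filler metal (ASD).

R_n/Ω ≈ 125 kip

E80XX → F_EXX = 80 ksi.
t_e = 0.707 × 0.3125 = 0.2209 in.
R_nwl = 0.6 × 80 × 0.2209 × 19 = 201.5 kip (longitudinal, 2 welds).
R_nwt = 0.6 × 80 × 0.2209 × 4.5 = 47.72 kip (transverse, base value).
(i) R_nwl + R_nwt = 249.2 kip; (ii) 0.85 R_nwl + 1.5 R_nwt = 242.9 kip.
R_n = max = 249.2 kip [governs: (i)]; R_n/Ω = 124.6 kip.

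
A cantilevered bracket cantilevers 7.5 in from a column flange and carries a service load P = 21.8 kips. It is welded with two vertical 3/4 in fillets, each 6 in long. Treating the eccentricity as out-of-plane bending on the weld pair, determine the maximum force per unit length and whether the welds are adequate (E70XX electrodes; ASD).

f_max ≈ 13.7 kip/in; NOT adequate

E70XX → F_EXX = 70 ksi.
L_w = 2 × 6 = 12 in; section modulus (unit throat) S = 2 × L²/6 = 12 in².
Direct shear f_v = P/L_w = 21.8/12 = 1.817 kip/in.
Moment M = P × e = 21.8 × 7.5 = 163.5 kip·in; bending f_b = M/S = 13.62 kip/in.
f_max = √(f_v² + f_b²) = √(1.817² + 13.62²) = 13.75 kip/in.
r_n/Ω = (1/2.0) × 0.6 × 70 × (0.707 × 0.75) = 11.14 kip/in → NOT adequate.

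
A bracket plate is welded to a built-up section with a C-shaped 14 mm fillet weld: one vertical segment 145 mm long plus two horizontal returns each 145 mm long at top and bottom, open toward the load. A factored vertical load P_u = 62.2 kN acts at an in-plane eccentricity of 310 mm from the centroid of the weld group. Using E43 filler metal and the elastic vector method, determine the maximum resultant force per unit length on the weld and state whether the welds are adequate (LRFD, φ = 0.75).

f_max ≈ 952 N/mm; adequate

E43XX → F_EXX = 430 MPa.
Total weld length L_w = 435 mm. Treat welds as unit-width lines.
Centroid: x̄ = 2×145×72.5 / 435 = 48.33 mm from the vertical weld.
Polar moment about centroid: J = I_x + I_y = [145³/12 + 2×145×72.5²] + [145×48.33² + 2(145³/12 + 145×24.17²)] = 2795000 mm³.
Direct shear f_v = P/L_w = 62.2×10³ / 435 = 143 N/mm (vertical).
Torsion M = P·e = 62.2×10³ × 310 = 19282000 N·mm.
Critical point at (x, y) = (96.67, 72.5) from centroid. f_tx = M·y/J = 500.2 N/mm; f_ty = M·x/J = 667 N/mm.
Resultant f_max = √[f_tx² + (f_v + f_ty)²] = √[500.2² + (143 + 667)²] = 952 N/mm.
Capacity per unit length: φr_n = 0.75 × 0.6 × 430 × (0.707 × 14) = 1915 N/mm.
952 ≤ 1915 → adequate.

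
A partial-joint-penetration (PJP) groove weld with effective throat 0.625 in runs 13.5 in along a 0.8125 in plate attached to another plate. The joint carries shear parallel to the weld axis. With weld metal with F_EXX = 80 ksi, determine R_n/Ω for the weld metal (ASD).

R_n/Ω ≈ 202 kip

Effective throat (given) t_e = 0.625 in.
A_we = 0.625 × 13.5 = 8.438 in².
F_nw = 0.6 F_EXX = 48 ksi.
R_n/Ω = (48 × 8.438) / 2.0 = 202.5 kip.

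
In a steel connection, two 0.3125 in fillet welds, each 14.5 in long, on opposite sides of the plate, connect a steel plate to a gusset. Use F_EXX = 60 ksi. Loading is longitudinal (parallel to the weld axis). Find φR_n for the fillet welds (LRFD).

Effective throat t_e = 0.707 × 0.3125 = 0.2209 in.
Total length L = 29 in; A_we = 0.2209 × 29 = 6.407 in².
F_nw = 0.6 F_EXX = 0.6 × 60 = 36 ksi.
φR_n = 0.75 × 36 × 6.407 = 173 kips.

φR_n ≈ 173 kips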